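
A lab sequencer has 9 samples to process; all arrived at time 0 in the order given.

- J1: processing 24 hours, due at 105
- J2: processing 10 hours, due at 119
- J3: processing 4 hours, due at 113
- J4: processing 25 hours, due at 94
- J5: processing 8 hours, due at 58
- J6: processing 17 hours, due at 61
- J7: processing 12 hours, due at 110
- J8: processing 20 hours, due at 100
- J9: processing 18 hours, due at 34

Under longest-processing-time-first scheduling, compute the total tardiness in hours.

LPT (decreasing processing time): J4 J1 J8 J9 J6 J7 J2 J5 J3.
J4: 0→25, due 94, tardiness 0
J1: 25→49, due 105, tardiness 0
J8: 49→69, due 100, tardiness 0
J9: 69→87, due 34, tardiness 53
J6: 87→104, due 61, tardiness 43
J7: 104→116, due 110, tardiness 6
J2: 116→126, due 119, tardiness 7
J5: 126→134, due 58, tardiness 76
J3: 134→138, due 113, tardiness 25
Sum = 0+0+0+53+43+6+7+76+25 = 210.

210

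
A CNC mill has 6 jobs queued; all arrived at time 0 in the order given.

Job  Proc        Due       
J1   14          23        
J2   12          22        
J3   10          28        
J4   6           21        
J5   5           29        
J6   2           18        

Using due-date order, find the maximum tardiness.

EDD (increasing due date): J6 J4 J2 J1 J3 J5.
J6: 0→2, due 18, tardiness 0
J4: 2→8, due 21, tardiness 0
J2: 8→20, due 22, tardiness 0
J1: 20→34, due 23, tardiness 11
J3: 34→44, due 28, tardiness 16
J5: 44→49, due 29, tardiness 20
Maximum = 20.

20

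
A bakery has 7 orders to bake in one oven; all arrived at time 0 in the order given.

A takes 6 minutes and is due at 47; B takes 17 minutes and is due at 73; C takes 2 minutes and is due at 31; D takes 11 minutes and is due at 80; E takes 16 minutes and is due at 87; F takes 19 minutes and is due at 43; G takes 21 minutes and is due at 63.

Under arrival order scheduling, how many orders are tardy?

FIFO (arrival order): A B C D E F G.
A: 0→6, due 47, tardiness 0
B: 6→23, due 73, tardiness 0
C: 23→25, due 31, tardiness 0
D: 25→36, due 80, tardiness 0
E: 36→52, due 87, tardiness 0
F: 52→71, due 43, tardiness 28
G: 71→92, due 63, tardiness 29
Late orders: 2.

2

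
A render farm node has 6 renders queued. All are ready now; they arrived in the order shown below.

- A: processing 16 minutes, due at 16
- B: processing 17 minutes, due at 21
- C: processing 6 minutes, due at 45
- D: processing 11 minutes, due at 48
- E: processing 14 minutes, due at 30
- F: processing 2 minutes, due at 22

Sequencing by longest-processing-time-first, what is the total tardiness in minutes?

LPT (decreasing processing time): B A E D C F.
B: 0→17, due 21, tardiness 0
A: 17→33, due 16, tardiness 17
E: 33→47, due 30, tardiness 17
D: 47→58, due 48, tardiness 10
C: 58→64, due 45, tardiness 19
F: 64→66, due 22, tardiness 44
Sum = 0+17+17+10+19+44 = 107.

107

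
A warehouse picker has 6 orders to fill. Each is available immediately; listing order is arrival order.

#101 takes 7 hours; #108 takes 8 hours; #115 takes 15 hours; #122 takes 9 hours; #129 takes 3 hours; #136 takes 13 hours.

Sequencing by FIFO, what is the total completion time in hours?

FIFO (arrival order): #101 #108 #115 #122 #129 #136.
#101: 0→7
#108: 7→15
#115: 15→30
#122: 30→39
#129: 39→42
#136: 42→55
Sum = 7+15+30+39+42+55 = 188.

188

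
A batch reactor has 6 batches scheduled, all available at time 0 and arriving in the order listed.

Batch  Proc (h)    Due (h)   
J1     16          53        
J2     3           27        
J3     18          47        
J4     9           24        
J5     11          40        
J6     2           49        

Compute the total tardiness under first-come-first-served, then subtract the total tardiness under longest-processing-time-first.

-26

FIFO (arrival order): J1 J2 J3 J4 J5 J6.
J1: 0→16, due 53, tardiness 0
J2: 16→19, due 27, tardiness 0
J3: 19→37, due 47, tardiness 0
J4: 37→46, due 24, tardiness 22
J5: 46→57, due 40, tardiness 17
J6: 57→59, due 49, tardiness 10
Sum = 0+0+0+22+17+10 = 49.
LPT (decreasing processing time): J3 J1 J5 J4 J2 J6.
J3: 0→18, due 47, tardiness 0
J1: 18→34, due 53, tardiness 0
J5: 34→45, due 40, tardiness 5
J4: 45→54, due 24, tardiness 30
J2: 54→57, due 27, tardiness 30
J6: 57→59, due 49, tardiness 10
Sum = 0+0+5+30+30+10 = 75.
Difference = 49 − 75 = -26.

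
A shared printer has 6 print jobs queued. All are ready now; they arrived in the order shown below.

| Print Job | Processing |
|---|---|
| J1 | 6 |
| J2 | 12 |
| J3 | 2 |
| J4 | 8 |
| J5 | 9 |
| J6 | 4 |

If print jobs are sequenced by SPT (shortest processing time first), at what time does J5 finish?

SPT (increasing processing time): J3 J6 J1 J4 J5 J2.
J3: 0→2
J6: 2→6
J1: 6→12
J4: 12→20
J5: 20→29

29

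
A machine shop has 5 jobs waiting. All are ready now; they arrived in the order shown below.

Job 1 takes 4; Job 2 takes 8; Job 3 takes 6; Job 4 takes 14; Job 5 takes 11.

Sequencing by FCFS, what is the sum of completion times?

FIFO (arrival order): Job 1 Job 2 Job 3 Job 4 Job 5.
Job 1: 0→4
Job 2: 4→12
Job 3: 12→18
Job 4: 18→32
Job 5: 32→43
Sum = 4+12+18+32+43 = 109.

109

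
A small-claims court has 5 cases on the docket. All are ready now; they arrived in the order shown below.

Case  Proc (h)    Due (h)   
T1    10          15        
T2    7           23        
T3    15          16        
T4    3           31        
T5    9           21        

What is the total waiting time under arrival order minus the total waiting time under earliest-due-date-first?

FIFO (arrival order): T1 T2 T3 T4 T5.
T1: waits 0, runs 0→10
T2: waits 10, runs 10→17
T3: waits 17, runs 17→32
T4: waits 32, runs 32→35
T5: waits 35, runs 35→44
Sum = 0+10+17+32+35 = 94.
EDD (increasing due date): T1 T3 T5 T2 T4.
T1: waits 0, runs 0→10
T3: waits 10, runs 10→25
T5: waits 25, runs 25→34
T2: waits 34, runs 34→41
T4: waits 41, runs 41→44
Sum = 0+10+25+34+41 = 110.
Difference = 94 − 110 = -16.

-16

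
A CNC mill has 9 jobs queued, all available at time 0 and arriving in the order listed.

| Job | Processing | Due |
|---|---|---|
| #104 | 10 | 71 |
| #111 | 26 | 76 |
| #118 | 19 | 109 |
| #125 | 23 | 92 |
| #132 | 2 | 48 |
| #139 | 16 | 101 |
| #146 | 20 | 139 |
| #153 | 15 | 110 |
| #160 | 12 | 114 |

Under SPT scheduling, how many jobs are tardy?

SPT (increasing processing time): #132 #104 #160 #153 #139 #118 #146 #125 #111.
#132: 0→2, due 48, tardiness 0
#104: 2→12, due 71, tardiness 0
#160: 12→24, due 114, tardiness 0
#153: 24→39, due 110, tardiness 0
#139: 39→55, due 101, tardiness 0
#118: 55→74, due 109, tardiness 0
#146: 74→94, due 139, tardiness 0
#125: 94→117, due 92, tardiness 25
#111: 117→143, due 76, tardiness 67
Late jobs: 2.

2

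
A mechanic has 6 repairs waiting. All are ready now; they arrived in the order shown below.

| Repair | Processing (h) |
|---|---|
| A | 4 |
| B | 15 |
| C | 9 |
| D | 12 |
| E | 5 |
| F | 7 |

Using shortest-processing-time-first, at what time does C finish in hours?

25

SPT (increasing processing time): A E F C D B.
A: 0→4
E: 4→9
F: 9→16
C: 16→25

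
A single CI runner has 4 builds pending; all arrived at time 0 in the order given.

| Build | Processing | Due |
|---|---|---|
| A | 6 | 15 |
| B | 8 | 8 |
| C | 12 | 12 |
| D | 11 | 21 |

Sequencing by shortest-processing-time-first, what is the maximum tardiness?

SPT (increasing processing time): A B D C.
A: 0→6, due 15, tardiness 0
B: 6→14, due 8, tardiness 6
D: 14→25, due 21, tardiness 4
C: 25→37, due 12, tardiness 25
Maximum = 25.

25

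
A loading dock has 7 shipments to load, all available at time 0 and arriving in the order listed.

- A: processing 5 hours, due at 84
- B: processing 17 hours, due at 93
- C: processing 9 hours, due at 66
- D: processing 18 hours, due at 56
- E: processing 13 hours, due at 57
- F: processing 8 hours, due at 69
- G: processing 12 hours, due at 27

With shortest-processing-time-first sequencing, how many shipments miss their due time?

2

SPT (increasing processing time): A F C G E B D.
A: 0→5, due 84, tardiness 0
F: 5→13, due 69, tardiness 0
C: 13→22, due 66, tardiness 0
G: 22→34, due 27, tardiness 7
E: 34→47, due 57, tardiness 0
B: 47→64, due 93, tardiness 0
D: 64→82, due 56, tardiness 26
Late shipments: 2.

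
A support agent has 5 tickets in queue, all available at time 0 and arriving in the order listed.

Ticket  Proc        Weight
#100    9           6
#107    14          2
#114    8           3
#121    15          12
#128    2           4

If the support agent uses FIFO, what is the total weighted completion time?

937

FIFO (arrival order): #100 #107 #114 #121 #128.
#100: finishes 9, weight 6, w·C = 54
#107: finishes 23, weight 2, w·C = 46
#114: finishes 31, weight 3, w·C = 93
#121: finishes 46, weight 12, w·C = 552
#128: finishes 48, weight 4, w·C = 192
Sum = 54+46+93+552+192 = 937.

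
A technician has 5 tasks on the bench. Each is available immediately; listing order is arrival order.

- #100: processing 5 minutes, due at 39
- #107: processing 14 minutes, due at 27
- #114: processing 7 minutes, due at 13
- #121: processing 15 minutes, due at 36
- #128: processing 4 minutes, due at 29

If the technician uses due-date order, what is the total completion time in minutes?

138

EDD (increasing due date): #114 #107 #128 #121 #100.
#114: 0→7
#107: 7→21
#128: 21→25
#121: 25→40
#100: 40→45
Sum = 7+21+25+40+45 = 138.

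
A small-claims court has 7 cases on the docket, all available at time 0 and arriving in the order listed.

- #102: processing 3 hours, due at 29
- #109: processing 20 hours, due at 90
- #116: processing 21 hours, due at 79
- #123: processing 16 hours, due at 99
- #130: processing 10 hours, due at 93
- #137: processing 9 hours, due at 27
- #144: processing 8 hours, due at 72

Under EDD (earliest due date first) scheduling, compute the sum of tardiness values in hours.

0

EDD (increasing due date): #137 #102 #144 #116 #109 #130 #123.
#137: 0→9, due 27, tardiness 0
#102: 9→12, due 29, tardiness 0
#144: 12→20, due 72, tardiness 0
#116: 20→41, due 79, tardiness 0
#109: 41→61, due 90, tardiness 0
#130: 61→71, due 93, tardiness 0
#123: 71→87, due 99, tardiness 0
Sum = 0+0+0+0+0+0+0 = 0.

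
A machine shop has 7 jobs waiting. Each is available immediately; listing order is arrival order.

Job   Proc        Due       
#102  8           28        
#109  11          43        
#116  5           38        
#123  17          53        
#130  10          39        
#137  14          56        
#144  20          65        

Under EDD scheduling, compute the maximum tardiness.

EDD (increasing due date): #102 #116 #130 #109 #123 #137 #144.
#102: 0→8, due 28, tardiness 0
#116: 8→13, due 38, tardiness 0
#130: 13→23, due 39, tardiness 0
#109: 23→34, due 43, tardiness 0
#123: 34→51, due 53, tardiness 0
#137: 51→65, due 56, tardiness 9
#144: 65→85, due 65, tardiness 20
Maximum = 20.

20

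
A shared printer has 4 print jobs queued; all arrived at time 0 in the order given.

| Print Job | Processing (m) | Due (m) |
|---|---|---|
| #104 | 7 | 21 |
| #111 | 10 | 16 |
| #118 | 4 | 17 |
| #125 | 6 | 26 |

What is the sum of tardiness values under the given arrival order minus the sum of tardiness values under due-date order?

FIFO (arrival order): #104 #111 #118 #125.
#104: 0→7, due 21, tardiness 0
#111: 7→17, due 16, tardiness 1
#118: 17→21, due 17, tardiness 4
#125: 21→27, due 26, tardiness 1
Sum = 0+1+4+1 = 6.
EDD (increasing due date): #111 #118 #104 #125.
#111: 0→10, due 16, tardiness 0
#118: 10→14, due 17, tardiness 0
#104: 14→21, due 21, tardiness 0
#125: 21→27, due 26, tardiness 1
Sum = 0+0+0+1 = 1.
Difference = 6 − 1 = 5.

5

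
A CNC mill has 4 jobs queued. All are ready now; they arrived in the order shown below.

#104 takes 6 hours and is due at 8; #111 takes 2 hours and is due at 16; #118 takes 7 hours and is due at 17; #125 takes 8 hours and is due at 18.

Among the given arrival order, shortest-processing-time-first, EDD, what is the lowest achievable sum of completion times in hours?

48

FIFO (arrival order): #104 #111 #118 #125.
#104: 0→6
#111: 6→8
#118: 8→15
#125: 15→23
Sum = 6+8+15+23 = 52.
SPT (increasing processing time): #111 #104 #118 #125.
#111: 0→2
#104: 2→8
#118: 8→15
#125: 15→23
Sum = 2+8+15+23 = 48.
EDD (increasing due date): #104 #111 #118 #125.
#104: 0→6
#111: 6→8
#118: 8→15
#125: 15→23
Sum = 6+8+15+23 = 52.
FIFO 52, SPT 48, EDD 52 → minimum 48.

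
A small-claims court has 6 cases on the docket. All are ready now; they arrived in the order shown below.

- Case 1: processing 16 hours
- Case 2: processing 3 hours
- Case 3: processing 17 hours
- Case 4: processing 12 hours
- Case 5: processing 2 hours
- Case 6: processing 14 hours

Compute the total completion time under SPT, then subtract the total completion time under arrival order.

-67

SPT (increasing processing time): Case 5 Case 2 Case 4 Case 6 Case 1 Case 3.
Case 5: 0→2
Case 2: 2→5
Case 4: 5→17
Case 6: 17→31
Case 1: 31→47
Case 3: 47→64
Sum = 2+5+17+31+47+64 = 166.
FIFO (arrival order): Case 1 Case 2 Case 3 Case 4 Case 5 Case 6.
Case 1: 0→16
Case 2: 16→19
Case 3: 19→36
Case 4: 36→48
Case 5: 48→50
Case 6: 50→64
Sum = 16+19+36+48+50+64 = 233.
Difference = 166 − 233 = -67.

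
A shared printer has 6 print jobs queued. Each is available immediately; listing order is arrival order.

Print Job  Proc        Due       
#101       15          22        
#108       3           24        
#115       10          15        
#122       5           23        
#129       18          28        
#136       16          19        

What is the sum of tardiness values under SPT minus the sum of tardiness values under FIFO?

SPT (increasing processing time): #108 #122 #115 #101 #136 #129.
#108: 0→3, due 24, tardiness 0
#122: 3→8, due 23, tardiness 0
#115: 8→18, due 15, tardiness 3
#101: 18→33, due 22, tardiness 11
#136: 33→49, due 19, tardiness 30
#129: 49→67, due 28, tardiness 39
Sum = 0+0+3+11+30+39 = 83.
FIFO (arrival order): #101 #108 #115 #122 #129 #136.
#101: 0→15, due 22, tardiness 0
#108: 15→18, due 24, tardiness 0
#115: 18→28, due 15, tardiness 13
#122: 28→33, due 23, tardiness 10
#129: 33→51, due 28, tardiness 23
#136: 51→67, due 19, tardiness 48
Sum = 0+0+13+10+23+48 = 94.
Difference = 83 − 94 = -11.

-11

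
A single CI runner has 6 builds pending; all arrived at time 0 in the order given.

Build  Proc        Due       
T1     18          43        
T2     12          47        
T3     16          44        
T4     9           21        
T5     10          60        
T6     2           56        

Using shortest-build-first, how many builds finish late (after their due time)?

SPT (increasing processing time): T6 T4 T5 T2 T3 T1.
T6: 0→2, due 56, tardiness 0
T4: 2→11, due 21, tardiness 0
T5: 11→21, due 60, tardiness 0
T2: 21→33, due 47, tardiness 0
T3: 33→49, due 44, tardiness 5
T1: 49→67, due 43, tardiness 24
Late builds: 2.

2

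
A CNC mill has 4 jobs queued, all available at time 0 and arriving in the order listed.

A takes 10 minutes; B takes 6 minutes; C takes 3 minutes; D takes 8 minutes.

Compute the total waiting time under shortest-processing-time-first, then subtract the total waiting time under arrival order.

-16

SPT (increasing processing time): C B D A.
C: waits 0, runs 0→3
B: waits 3, runs 3→9
D: waits 9, runs 9→17
A: waits 17, runs 17→27
Sum = 0+3+9+17 = 29.
FIFO (arrival order): A B C D.
A: waits 0, runs 0→10
B: waits 10, runs 10→16
C: waits 16, runs 16→19
D: waits 19, runs 19→27
Sum = 0+10+16+19 = 45.
Difference = 29 − 45 = -16.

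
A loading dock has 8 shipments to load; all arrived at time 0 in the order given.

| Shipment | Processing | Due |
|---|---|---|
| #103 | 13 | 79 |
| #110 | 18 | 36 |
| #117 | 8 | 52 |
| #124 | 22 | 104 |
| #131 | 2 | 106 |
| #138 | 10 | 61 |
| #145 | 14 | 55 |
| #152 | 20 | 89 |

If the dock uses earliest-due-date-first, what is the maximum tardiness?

EDD (increasing due date): #110 #117 #145 #138 #103 #152 #124 #131.
#110: 0→18, due 36, tardiness 0
#117: 18→26, due 52, tardiness 0
#145: 26→40, due 55, tardiness 0
#138: 40→50, due 61, tardiness 0
#103: 50→63, due 79, tardiness 0
#152: 63→83, due 89, tardiness 0
#124: 83→105, due 104, tardiness 1
#131: 105→107, due 106, tardiness 1
Maximum = 1.

1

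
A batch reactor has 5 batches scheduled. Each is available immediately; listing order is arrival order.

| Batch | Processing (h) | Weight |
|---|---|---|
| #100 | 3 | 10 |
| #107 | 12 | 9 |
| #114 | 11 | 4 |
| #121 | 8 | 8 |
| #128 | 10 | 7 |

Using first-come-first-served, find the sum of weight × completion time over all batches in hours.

FIFO (arrival order): #100 #107 #114 #121 #128.
#100: finishes 3, weight 10, w·C = 30
#107: finishes 15, weight 9, w·C = 135
#114: finishes 26, weight 4, w·C = 104
#121: finishes 34, weight 8, w·C = 272
#128: finishes 44, weight 7, w·C = 308
Sum = 30+135+104+272+308 = 849.

849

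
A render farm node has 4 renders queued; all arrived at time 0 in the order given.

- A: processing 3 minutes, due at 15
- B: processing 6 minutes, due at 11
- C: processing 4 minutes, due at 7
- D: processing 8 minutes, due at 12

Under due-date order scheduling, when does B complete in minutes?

10

EDD (increasing due date): C B D A.
C: 0→4
B: 4→10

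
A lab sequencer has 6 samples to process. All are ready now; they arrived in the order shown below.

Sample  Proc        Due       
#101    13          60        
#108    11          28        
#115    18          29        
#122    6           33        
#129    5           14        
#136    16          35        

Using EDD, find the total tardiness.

EDD (increasing due date): #129 #108 #115 #122 #136 #101.
#129: 0→5, due 14, tardiness 0
#108: 5→16, due 28, tardiness 0
#115: 16→34, due 29, tardiness 5
#122: 34→40, due 33, tardiness 7
#136: 40→56, due 35, tardiness 21
#101: 56→69, due 60, tardiness 9
Sum = 0+0+5+7+21+9 = 42.

42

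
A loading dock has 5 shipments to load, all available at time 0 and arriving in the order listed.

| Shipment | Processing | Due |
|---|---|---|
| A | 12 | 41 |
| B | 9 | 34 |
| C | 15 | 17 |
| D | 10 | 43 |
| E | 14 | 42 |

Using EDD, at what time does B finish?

24

EDD (increasing due date): C B A E D.
C: 0→15
B: 15→24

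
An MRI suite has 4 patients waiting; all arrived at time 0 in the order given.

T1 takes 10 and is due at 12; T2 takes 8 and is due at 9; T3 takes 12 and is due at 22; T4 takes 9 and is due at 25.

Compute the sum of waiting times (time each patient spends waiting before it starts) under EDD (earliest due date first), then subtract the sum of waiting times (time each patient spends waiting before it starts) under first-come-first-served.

EDD (increasing due date): T2 T1 T3 T4.
T2: waits 0, runs 0→8
T1: waits 8, runs 8→18
T3: waits 18, runs 18→30
T4: waits 30, runs 30→39
Sum = 0+8+18+30 = 56.
FIFO (arrival order): T1 T2 T3 T4.
T1: waits 0, runs 0→10
T2: waits 10, runs 10→18
T3: waits 18, runs 18→30
T4: waits 30, runs 30→39
Sum = 0+10+18+30 = 58.
Difference = 56 − 58 = -2.

-2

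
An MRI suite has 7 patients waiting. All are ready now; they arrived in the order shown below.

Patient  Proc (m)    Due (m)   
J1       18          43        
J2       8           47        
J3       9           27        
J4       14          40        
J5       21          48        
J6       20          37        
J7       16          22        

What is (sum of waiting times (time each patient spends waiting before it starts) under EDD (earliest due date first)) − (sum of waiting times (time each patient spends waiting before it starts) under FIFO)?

EDD (increasing due date): J7 J3 J6 J4 J1 J2 J5.
J7: waits 0, runs 0→16
J3: waits 16, runs 16→25
J6: waits 25, runs 25→45
J4: waits 45, runs 45→59
J1: waits 59, runs 59→77
J2: waits 77, runs 77→85
J5: waits 85, runs 85→106
Sum = 0+16+25+45+59+77+85 = 307.
FIFO (arrival order): J1 J2 J3 J4 J5 J6 J7.
J1: waits 0, runs 0→18
J2: waits 18, runs 18→26
J3: waits 26, runs 26→35
J4: waits 35, runs 35→49
J5: waits 49, runs 49→70
J6: waits 70, runs 70→90
J7: waits 90, runs 90→106
Sum = 0+18+26+35+49+70+90 = 288.
Difference = 307 − 288 = 19.

19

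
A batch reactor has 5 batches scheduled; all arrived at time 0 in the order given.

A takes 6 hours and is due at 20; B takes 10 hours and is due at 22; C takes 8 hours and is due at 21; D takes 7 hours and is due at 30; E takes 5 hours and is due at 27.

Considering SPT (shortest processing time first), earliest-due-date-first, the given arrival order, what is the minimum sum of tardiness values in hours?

SPT (increasing processing time): E A D C B.
E: 0→5, due 27, tardiness 0
A: 5→11, due 20, tardiness 0
D: 11→18, due 30, tardiness 0
C: 18→26, due 21, tardiness 5
B: 26→36, due 22, tardiness 14
Sum = 0+0+0+5+14 = 19.
EDD (increasing due date): A C B E D.
A: 0→6, due 20, tardiness 0
C: 6→14, due 21, tardiness 0
B: 14→24, due 22, tardiness 2
E: 24→29, due 27, tardiness 2
D: 29→36, due 30, tardiness 6
Sum = 0+0+2+2+6 = 10.
FIFO (arrival order): A B C D E.
A: 0→6, due 20, tardiness 0
B: 6→16, due 22, tardiness 0
C: 16→24, due 21, tardiness 3
D: 24→31, due 30, tardiness 1
E: 31→36, due 27, tardiness 9
Sum = 0+0+3+1+9 = 13.
SPT 19, EDD 10, FIFO 13 → minimum 10.

10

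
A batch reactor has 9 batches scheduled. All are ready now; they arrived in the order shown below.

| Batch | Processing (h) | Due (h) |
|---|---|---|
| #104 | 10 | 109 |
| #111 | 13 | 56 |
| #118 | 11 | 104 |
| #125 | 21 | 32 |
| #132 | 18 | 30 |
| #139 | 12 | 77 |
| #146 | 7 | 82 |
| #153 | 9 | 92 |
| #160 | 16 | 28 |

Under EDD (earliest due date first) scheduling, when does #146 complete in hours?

EDD (increasing due date): #160 #132 #125 #111 #139 #146 #153 #118 #104.
#160: 0→16
#132: 16→34
#125: 34→55
#111: 55→68
#139: 68→80
#146: 80→87

87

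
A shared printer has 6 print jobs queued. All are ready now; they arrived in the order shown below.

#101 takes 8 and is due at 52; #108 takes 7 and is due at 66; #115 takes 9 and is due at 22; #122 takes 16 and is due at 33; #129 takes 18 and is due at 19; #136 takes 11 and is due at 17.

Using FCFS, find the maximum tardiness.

FIFO (arrival order): #101 #108 #115 #122 #129 #136.
#101: 0→8, due 52, tardiness 0
#108: 8→15, due 66, tardiness 0
#115: 15→24, due 22, tardiness 2
#122: 24→40, due 33, tardiness 7
#129: 40→58, due 19, tardiness 39
#136: 58→69, due 17, tardiness 52
Maximum = 52.

52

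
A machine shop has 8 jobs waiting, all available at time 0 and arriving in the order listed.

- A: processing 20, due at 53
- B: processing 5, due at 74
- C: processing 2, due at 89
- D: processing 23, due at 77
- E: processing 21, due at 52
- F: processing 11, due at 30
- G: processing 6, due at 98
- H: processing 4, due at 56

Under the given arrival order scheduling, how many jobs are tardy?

FIFO (arrival order): A B C D E F G H.
A: 0→20, due 53, tardiness 0
B: 20→25, due 74, tardiness 0
C: 25→27, due 89, tardiness 0
D: 27→50, due 77, tardiness 0
E: 50→71, due 52, tardiness 19
F: 71→82, due 30, tardiness 52
G: 82→88, due 98, tardiness 0
H: 88→92, due 56, tardiness 36
Late jobs: 3.

3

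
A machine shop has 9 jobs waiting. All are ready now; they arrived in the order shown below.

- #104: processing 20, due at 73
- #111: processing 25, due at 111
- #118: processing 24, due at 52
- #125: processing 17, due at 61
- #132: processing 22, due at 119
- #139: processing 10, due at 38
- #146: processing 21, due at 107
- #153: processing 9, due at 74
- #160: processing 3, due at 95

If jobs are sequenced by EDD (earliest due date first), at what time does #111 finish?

129

EDD (increasing due date): #139 #118 #125 #104 #153 #160 #146 #111 #132.
#139: 0→10
#118: 10→34
#125: 34→51
#104: 51→71
#153: 71→80
#160: 80→83
#146: 83→104
#111: 104→129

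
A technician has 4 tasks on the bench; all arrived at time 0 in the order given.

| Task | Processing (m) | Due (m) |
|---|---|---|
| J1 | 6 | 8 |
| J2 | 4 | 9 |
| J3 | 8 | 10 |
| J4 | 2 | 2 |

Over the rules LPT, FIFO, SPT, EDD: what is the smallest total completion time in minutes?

40

LPT (decreasing processing time): J3 J1 J2 J4.
J3: 0→8
J1: 8→14
J2: 14→18
J4: 18→20
Sum = 8+14+18+20 = 60.
FIFO (arrival order): J1 J2 J3 J4.
J1: 0→6
J2: 6→10
J3: 10→18
J4: 18→20
Sum = 6+10+18+20 = 54.
SPT (increasing processing time): J4 J2 J1 J3.
J4: 0→2
J2: 2→6
J1: 6→12
J3: 12→20
Sum = 2+6+12+20 = 40.
EDD (increasing due date): J4 J1 J2 J3.
J4: 0→2
J1: 2→8
J2: 8→12
J3: 12→20
Sum = 2+8+12+20 = 42.
LPT 60, FIFO 54, SPT 40, EDD 42 → minimum 40.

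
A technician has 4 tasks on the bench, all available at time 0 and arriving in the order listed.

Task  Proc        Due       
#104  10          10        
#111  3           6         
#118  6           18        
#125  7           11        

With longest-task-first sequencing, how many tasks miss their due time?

3

LPT (decreasing processing time): #104 #125 #118 #111.
#104: 0→10, due 10, tardiness 0
#125: 10→17, due 11, tardiness 6
#118: 17→23, due 18, tardiness 5
#111: 23→26, due 6, tardiness 20
Late tasks: 3.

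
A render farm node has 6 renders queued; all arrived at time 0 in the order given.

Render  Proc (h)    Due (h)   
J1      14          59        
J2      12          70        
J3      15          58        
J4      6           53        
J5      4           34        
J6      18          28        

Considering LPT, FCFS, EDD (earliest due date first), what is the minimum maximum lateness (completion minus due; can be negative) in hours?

LPT (decreasing processing time): J6 J3 J1 J2 J4 J5.
J6: 0→18, due 28, lateness -10
J3: 18→33, due 58, lateness -25
J1: 33→47, due 59, lateness -12
J2: 47→59, due 70, lateness -11
J4: 59→65, due 53, lateness 12
J5: 65→69, due 34, lateness 35
Maximum = 35.
FIFO (arrival order): J1 J2 J3 J4 J5 J6.
J1: 0→14, due 59, lateness -45
J2: 14→26, due 70, lateness -44
J3: 26→41, due 58, lateness -17
J4: 41→47, due 53, lateness -6
J5: 47→51, due 34, lateness 17
J6: 51→69, due 28, lateness 41
Maximum = 41.
EDD (increasing due date): J6 J5 J4 J3 J1 J2.
J6: 0→18, due 28, lateness -10
J5: 18→22, due 34, lateness -12
J4: 22→28, due 53, lateness -25
J3: 28→43, due 58, lateness -15
J1: 43→57, due 59, lateness -2
J2: 57→69, due 70, lateness -1
Maximum = -1.
LPT 35, FIFO 41, EDD -1 → minimum -1.

-1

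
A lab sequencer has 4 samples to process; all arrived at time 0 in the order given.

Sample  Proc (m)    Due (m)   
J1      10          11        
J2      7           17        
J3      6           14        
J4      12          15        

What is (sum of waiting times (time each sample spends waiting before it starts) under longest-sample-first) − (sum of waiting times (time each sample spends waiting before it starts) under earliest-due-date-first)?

9

LPT (decreasing processing time): J4 J1 J2 J3.
J4: waits 0, runs 0→12
J1: waits 12, runs 12→22
J2: waits 22, runs 22→29
J3: waits 29, runs 29→35
Sum = 0+12+22+29 = 63.
EDD (increasing due date): J1 J3 J4 J2.
J1: waits 0, runs 0→10
J3: waits 10, runs 10→16
J4: waits 16, runs 16→28
J2: waits 28, runs 28→35
Sum = 0+10+16+28 = 54.
Difference = 63 − 54 = 9.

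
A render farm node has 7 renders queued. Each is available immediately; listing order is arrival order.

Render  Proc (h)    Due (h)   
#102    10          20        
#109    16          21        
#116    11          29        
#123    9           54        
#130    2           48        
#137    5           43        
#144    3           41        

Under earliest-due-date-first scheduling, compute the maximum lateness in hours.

EDD (increasing due date): #102 #109 #116 #144 #137 #130 #123.
#102: 0→10, due 20, lateness -10
#109: 10→26, due 21, lateness 5
#116: 26→37, due 29, lateness 8
#144: 37→40, due 41, lateness -1
#137: 40→45, due 43, lateness 2
#130: 45→47, due 48, lateness -1
#123: 47→56, due 54, lateness 2
Maximum = 8.

8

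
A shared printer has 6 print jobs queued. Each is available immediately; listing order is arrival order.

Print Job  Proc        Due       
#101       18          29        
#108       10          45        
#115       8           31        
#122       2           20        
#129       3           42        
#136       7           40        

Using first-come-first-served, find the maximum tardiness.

18

FIFO (arrival order): #101 #108 #115 #122 #129 #136.
#101: 0→18, due 29, tardiness 0
#108: 18→28, due 45, tardiness 0
#115: 28→36, due 31, tardiness 5
#122: 36→38, due 20, tardiness 18
#129: 38→41, due 42, tardiness 0
#136: 41→48, due 40, tardiness 8
Maximum = 18.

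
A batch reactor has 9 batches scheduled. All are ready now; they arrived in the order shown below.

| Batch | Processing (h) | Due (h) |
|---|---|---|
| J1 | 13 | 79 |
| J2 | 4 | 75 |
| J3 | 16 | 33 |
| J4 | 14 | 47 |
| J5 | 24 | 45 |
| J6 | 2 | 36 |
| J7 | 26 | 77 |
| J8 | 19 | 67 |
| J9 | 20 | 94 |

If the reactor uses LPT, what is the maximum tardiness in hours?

LPT (decreasing processing time): J7 J5 J9 J8 J3 J4 J1 J2 J6.
J7: 0→26, due 77, tardiness 0
J5: 26→50, due 45, tardiness 5
J9: 50→70, due 94, tardiness 0
J8: 70→89, due 67, tardiness 22
J3: 89→105, due 33, tardiness 72
J4: 105→119, due 47, tardiness 72
J1: 119→132, due 79, tardiness 53
J2: 132→136, due 75, tardiness 61
J6: 136→138, due 36, tardiness 102
Maximum = 102.

102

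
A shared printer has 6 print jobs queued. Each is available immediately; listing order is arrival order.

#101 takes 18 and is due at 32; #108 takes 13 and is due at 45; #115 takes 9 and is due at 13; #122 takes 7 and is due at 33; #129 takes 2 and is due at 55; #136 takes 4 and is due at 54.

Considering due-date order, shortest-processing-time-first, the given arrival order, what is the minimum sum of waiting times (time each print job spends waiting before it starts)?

EDD (increasing due date): #115 #101 #122 #108 #136 #129.
#115: waits 0, runs 0→9
#101: waits 9, runs 9→27
#122: waits 27, runs 27→34
#108: waits 34, runs 34→47
#136: waits 47, runs 47→51
#129: waits 51, runs 51→53
Sum = 0+9+27+34+47+51 = 168.
SPT (increasing processing time): #129 #136 #122 #115 #108 #101.
#129: waits 0, runs 0→2
#136: waits 2, runs 2→6
#122: waits 6, runs 6→13
#115: waits 13, runs 13→22
#108: waits 22, runs 22→35
#101: waits 35, runs 35→53
Sum = 0+2+6+13+22+35 = 78.
FIFO (arrival order): #101 #108 #115 #122 #129 #136.
#101: waits 0, runs 0→18
#108: waits 18, runs 18→31
#115: waits 31, runs 31→40
#122: waits 40, runs 40→47
#129: waits 47, runs 47→49
#136: waits 49, runs 49→53
Sum = 0+18+31+40+47+49 = 185.
EDD 168, SPT 78, FIFO 185 → minimum 78.

78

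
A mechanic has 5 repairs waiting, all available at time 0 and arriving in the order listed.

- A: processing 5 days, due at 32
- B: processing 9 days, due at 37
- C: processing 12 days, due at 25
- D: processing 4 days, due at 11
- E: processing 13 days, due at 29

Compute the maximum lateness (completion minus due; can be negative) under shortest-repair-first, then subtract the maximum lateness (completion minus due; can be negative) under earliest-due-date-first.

8

SPT (increasing processing time): D A B C E.
D: 0→4, due 11, lateness -7
A: 4→9, due 32, lateness -23
B: 9→18, due 37, lateness -19
C: 18→30, due 25, lateness 5
E: 30→43, due 29, lateness 14
Maximum = 14.
EDD (increasing due date): D C E A B.
D: 0→4, due 11, lateness -7
C: 4→16, due 25, lateness -9
E: 16→29, due 29, lateness 0
A: 29→34, due 32, lateness 2
B: 34→43, due 37, lateness 6
Maximum = 6.
Difference = 14 − 6 = 8.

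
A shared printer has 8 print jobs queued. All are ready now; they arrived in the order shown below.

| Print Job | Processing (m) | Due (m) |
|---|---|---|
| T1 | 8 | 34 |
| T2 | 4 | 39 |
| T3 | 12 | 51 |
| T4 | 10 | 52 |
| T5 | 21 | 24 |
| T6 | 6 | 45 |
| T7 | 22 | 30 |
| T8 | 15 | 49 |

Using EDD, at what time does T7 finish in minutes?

EDD (increasing due date): T5 T7 T1 T2 T6 T8 T3 T4.
T5: 0→21
T7: 21→43

43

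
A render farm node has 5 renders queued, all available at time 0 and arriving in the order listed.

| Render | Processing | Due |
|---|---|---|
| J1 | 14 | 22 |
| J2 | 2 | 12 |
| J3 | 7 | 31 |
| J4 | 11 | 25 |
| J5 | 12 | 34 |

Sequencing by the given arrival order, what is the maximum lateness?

12

FIFO (arrival order): J1 J2 J3 J4 J5.
J1: 0→14, due 22, lateness -8
J2: 14→16, due 12, lateness 4
J3: 16→23, due 31, lateness -8
J4: 23→34, due 25, lateness 9
J5: 34→46, due 34, lateness 12
Maximum = 12.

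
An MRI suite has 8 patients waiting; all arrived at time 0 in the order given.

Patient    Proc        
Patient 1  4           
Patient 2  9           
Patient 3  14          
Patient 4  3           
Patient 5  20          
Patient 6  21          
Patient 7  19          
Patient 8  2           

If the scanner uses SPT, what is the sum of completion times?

SPT (increasing processing time): Patient 8 Patient 4 Patient 1 Patient 2 Patient 3 Patient 7 Patient 5 Patient 6.
Patient 8: 0→2
Patient 4: 2→5
Patient 1: 5→9
Patient 2: 9→18
Patient 3: 18→32
Patient 7: 32→51
Patient 5: 51→71
Patient 6: 71→92
Sum = 2+5+9+18+32+51+71+92 = 280.

280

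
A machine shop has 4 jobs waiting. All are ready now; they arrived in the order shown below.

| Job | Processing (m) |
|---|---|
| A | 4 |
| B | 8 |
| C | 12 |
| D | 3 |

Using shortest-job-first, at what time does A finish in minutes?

SPT (increasing processing time): D A B C.
D: 0→3
A: 3→7

7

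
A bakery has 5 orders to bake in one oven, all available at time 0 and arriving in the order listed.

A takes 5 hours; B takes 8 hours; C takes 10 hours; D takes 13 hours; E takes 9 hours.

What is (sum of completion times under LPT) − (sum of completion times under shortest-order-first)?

36

LPT (decreasing processing time): D C E B A.
D: 0→13
C: 13→23
E: 23→32
B: 32→40
A: 40→45
Sum = 13+23+32+40+45 = 153.
SPT (increasing processing time): A B E C D.
A: 0→5
B: 5→13
E: 13→22
C: 22→32
D: 32→45
Sum = 5+13+22+32+45 = 117.
Difference = 153 − 117 = 36.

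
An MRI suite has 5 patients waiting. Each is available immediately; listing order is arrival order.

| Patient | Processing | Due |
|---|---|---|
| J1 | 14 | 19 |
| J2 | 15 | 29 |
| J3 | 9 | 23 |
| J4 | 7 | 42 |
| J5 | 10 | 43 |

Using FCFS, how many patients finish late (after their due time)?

FIFO (arrival order): J1 J2 J3 J4 J5.
J1: 0→14, due 19, tardiness 0
J2: 14→29, due 29, tardiness 0
J3: 29→38, due 23, tardiness 15
J4: 38→45, due 42, tardiness 3
J5: 45→55, due 43, tardiness 12
Late patients: 3.

3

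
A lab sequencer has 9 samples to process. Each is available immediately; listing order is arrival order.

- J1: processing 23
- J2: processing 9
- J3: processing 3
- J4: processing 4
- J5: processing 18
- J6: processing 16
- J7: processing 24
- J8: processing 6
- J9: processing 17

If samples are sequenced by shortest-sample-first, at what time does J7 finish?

SPT (increasing processing time): J3 J4 J8 J2 J6 J9 J5 J1 J7.
J3: 0→3
J4: 3→7
J8: 7→13
J2: 13→22
J6: 22→38
J9: 38→55
J5: 55→73
J1: 73→96
J7: 96→120

120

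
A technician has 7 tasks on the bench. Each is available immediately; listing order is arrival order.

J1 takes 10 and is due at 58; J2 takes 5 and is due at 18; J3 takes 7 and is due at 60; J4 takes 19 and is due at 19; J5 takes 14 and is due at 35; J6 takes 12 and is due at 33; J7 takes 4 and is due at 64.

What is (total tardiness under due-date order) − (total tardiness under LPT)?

EDD (increasing due date): J2 J4 J6 J5 J1 J3 J7.
J2: 0→5, due 18, tardiness 0
J4: 5→24, due 19, tardiness 5
J6: 24→36, due 33, tardiness 3
J5: 36→50, due 35, tardiness 15
J1: 50→60, due 58, tardiness 2
J3: 60→67, due 60, tardiness 7
J7: 67→71, due 64, tardiness 7
Sum = 0+5+3+15+2+7+7 = 39.
LPT (decreasing processing time): J4 J5 J6 J1 J3 J2 J7.
J4: 0→19, due 19, tardiness 0
J5: 19→33, due 35, tardiness 0
J6: 33→45, due 33, tardiness 12
J1: 45→55, due 58, tardiness 0
J3: 55→62, due 60, tardiness 2
J2: 62→67, due 18, tardiness 49
J7: 67→71, due 64, tardiness 7
Sum = 0+0+12+0+2+49+7 = 70.
Difference = 39 − 70 = -31.

-31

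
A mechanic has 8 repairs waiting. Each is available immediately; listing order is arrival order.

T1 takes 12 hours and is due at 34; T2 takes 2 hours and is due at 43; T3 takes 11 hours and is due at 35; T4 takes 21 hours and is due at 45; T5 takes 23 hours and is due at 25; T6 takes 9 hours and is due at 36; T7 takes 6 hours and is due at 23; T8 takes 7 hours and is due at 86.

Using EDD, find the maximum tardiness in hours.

EDD (increasing due date): T7 T5 T1 T3 T6 T2 T4 T8.
T7: 0→6, due 23, tardiness 0
T5: 6→29, due 25, tardiness 4
T1: 29→41, due 34, tardiness 7
T3: 41→52, due 35, tardiness 17
T6: 52→61, due 36, tardiness 25
T2: 61→63, due 43, tardiness 20
T4: 63→84, due 45, tardiness 39
T8: 84→91, due 86, tardiness 5
Maximum = 39.

39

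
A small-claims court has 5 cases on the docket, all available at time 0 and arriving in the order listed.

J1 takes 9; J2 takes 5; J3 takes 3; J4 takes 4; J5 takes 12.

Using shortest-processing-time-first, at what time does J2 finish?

12

SPT (increasing processing time): J3 J4 J2 J1 J5.
J3: 0→3
J4: 3→7
J2: 7→12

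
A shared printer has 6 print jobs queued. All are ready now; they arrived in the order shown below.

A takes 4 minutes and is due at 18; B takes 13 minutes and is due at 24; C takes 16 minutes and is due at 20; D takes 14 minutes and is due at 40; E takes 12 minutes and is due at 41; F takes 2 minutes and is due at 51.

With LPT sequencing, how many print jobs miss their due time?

4

LPT (decreasing processing time): C D B E A F.
C: 0→16, due 20, tardiness 0
D: 16→30, due 40, tardiness 0
B: 30→43, due 24, tardiness 19
E: 43→55, due 41, tardiness 14
A: 55→59, due 18, tardiness 41
F: 59→61, due 51, tardiness 10
Late print jobs: 4.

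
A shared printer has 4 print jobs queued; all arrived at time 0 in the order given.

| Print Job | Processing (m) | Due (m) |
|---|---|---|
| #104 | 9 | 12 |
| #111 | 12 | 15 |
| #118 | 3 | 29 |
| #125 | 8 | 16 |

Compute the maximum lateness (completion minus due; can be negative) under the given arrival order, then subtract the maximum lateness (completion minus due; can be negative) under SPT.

-1

FIFO (arrival order): #104 #111 #118 #125.
#104: 0→9, due 12, lateness -3
#111: 9→21, due 15, lateness 6
#118: 21→24, due 29, lateness -5
#125: 24→32, due 16, lateness 16
Maximum = 16.
SPT (increasing processing time): #118 #125 #104 #111.
#118: 0→3, due 29, lateness -26
#125: 3→11, due 16, lateness -5
#104: 11→20, due 12, lateness 8
#111: 20→32, due 15, lateness 17
Maximum = 17.
Difference = 16 − 17 = -1.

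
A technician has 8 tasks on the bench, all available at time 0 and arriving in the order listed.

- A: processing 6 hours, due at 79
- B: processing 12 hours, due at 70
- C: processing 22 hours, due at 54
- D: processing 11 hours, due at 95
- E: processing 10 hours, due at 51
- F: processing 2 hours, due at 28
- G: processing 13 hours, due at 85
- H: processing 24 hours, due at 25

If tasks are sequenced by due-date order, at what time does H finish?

24

EDD (increasing due date): H F E C B A G D.
H: 0→24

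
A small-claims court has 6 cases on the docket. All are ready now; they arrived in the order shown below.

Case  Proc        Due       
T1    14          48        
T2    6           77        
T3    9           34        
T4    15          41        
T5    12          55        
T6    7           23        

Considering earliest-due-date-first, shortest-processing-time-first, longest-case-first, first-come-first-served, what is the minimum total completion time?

EDD (increasing due date): T6 T3 T4 T1 T5 T2.
T6: 0→7
T3: 7→16
T4: 16→31
T1: 31→45
T5: 45→57
T2: 57→63
Sum = 7+16+31+45+57+63 = 219.
SPT (increasing processing time): T2 T6 T3 T5 T1 T4.
T2: 0→6
T6: 6→13
T3: 13→22
T5: 22→34
T1: 34→48
T4: 48→63
Sum = 6+13+22+34+48+63 = 186.
LPT (decreasing processing time): T4 T1 T5 T3 T6 T2.
T4: 0→15
T1: 15→29
T5: 29→41
T3: 41→50
T6: 50→57
T2: 57→63
Sum = 15+29+41+50+57+63 = 255.
FIFO (arrival order): T1 T2 T3 T4 T5 T6.
T1: 0→14
T2: 14→20
T3: 20→29
T4: 29→44
T5: 44→56
T6: 56→63
Sum = 14+20+29+44+56+63 = 226.
EDD 219, SPT 186, LPT 255, FIFO 226 → minimum 186.

186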